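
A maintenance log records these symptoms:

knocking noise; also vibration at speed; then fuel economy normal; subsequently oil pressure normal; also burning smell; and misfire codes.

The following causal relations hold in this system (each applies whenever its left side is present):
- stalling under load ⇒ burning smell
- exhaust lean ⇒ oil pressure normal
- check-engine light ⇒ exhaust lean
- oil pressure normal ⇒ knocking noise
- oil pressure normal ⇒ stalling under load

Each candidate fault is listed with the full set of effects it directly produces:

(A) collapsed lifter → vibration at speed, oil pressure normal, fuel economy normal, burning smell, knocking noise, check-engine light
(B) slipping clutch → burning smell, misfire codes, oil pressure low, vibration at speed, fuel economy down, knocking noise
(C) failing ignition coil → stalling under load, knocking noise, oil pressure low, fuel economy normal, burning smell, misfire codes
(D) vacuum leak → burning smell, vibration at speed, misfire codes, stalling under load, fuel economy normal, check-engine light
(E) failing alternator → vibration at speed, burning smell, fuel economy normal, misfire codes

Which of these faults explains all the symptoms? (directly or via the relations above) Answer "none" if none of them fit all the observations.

Checking each candidate against the observations:
(A) collapsed lifter — does not account for misfire codes
(B) slipping clutch — knocking noise ✓; vibration at speed ✓; fuel economy normal ✗; oil pressure normal ✗; burning smell ✓; misfire codes ✓
(C) failing ignition coil — fails on vibration at speed, oil pressure normal (predicts oil pressure low, not oil pressure normal)
(D) vacuum leak — knocking noise ✓ (via check-engine light → exhaust lean → oil pressure normal → knocking noise); vibration at speed ✓; fuel economy normal ✓; oil pressure normal ✓ (via check-engine light → exhaust lean → oil pressure normal); burning smell ✓; misfire codes ✓
(E) failing alternator — does not account for knocking noise, oil pressure normal
(D) alone accounts for all the evidence.

D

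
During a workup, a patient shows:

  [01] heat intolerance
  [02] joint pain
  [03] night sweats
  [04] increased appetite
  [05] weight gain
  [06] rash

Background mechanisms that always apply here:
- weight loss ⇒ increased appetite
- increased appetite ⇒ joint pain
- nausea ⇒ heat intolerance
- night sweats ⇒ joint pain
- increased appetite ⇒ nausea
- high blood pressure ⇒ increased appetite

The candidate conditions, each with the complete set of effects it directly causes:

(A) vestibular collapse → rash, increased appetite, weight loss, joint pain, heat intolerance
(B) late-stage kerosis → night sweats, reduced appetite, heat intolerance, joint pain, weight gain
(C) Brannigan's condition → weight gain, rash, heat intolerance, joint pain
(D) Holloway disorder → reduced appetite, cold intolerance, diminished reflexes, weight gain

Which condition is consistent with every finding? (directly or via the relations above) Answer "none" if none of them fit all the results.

none

Testing each hypothesis:
(A) vestibular collapse — heat intolerance yes; joint pain yes; night sweats NO; increased appetite yes; weight gain NO; rash yes
(B) late-stage kerosis — heat intolerance yes; joint pain yes; night sweats yes; increased appetite NO; weight gain yes; rash NO
(C) Brannigan's condition — does not account for night sweats, increased appetite
(D) Holloway disorder — fails on heat intolerance, joint pain, night sweats, increased appetite, rash (predicts cold intolerance, not heat intolerance; predicts reduced appetite, not increased appetite)
None of the listed candidates fits everything.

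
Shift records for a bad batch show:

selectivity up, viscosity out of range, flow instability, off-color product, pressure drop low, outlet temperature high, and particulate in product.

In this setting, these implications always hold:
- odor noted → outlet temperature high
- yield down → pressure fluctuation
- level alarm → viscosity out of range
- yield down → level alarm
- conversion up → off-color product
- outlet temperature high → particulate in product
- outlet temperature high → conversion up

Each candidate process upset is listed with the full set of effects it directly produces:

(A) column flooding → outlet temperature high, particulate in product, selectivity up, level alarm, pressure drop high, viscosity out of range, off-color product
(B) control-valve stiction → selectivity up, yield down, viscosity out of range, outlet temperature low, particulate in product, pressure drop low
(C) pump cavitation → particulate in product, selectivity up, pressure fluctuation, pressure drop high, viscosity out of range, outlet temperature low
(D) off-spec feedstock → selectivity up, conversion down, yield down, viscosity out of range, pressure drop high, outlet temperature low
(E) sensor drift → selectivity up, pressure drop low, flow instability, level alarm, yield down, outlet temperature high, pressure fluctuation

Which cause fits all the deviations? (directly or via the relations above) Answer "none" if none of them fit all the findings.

E

Per-candidate check:
(A) column flooding — selectivity up match; viscosity out of range match; flow instability miss; off-color product match; pressure drop low miss; outlet temperature high match; particulate in product match
(B) control-valve stiction — selectivity up match; viscosity out of range match; flow instability miss; off-color product miss; pressure drop low match; outlet temperature high miss; particulate in product match
(C) pump cavitation — selectivity up match; viscosity out of range match; flow instability miss; off-color product miss; pressure drop low miss; outlet temperature high miss; particulate in product match
(D) off-spec feedstock — selectivity up match; viscosity out of range match; flow instability miss; off-color product miss; pressure drop low miss; outlet temperature high miss; particulate in product miss
(E) sensor drift — accounts for every observation (viscosity out of range through level alarm → viscosity out of range)
Only (E) is consistent with every observation.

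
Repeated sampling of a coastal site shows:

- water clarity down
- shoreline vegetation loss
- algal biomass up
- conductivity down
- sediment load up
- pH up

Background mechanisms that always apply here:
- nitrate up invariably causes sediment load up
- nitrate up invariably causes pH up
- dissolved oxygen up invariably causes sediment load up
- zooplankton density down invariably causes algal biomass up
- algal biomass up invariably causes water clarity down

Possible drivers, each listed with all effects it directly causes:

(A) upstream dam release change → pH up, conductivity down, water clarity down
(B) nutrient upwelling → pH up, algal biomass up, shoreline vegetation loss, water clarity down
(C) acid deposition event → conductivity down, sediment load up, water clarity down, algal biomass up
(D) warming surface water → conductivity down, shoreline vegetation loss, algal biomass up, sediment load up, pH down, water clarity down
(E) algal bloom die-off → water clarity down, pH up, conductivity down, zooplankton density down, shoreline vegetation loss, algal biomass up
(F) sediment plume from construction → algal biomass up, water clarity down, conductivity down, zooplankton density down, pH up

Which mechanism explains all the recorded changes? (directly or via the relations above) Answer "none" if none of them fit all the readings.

none

Per-candidate check:
(A) upstream dam release change — does not account for shoreline vegetation loss, algal biomass up, sediment load up
(B) nutrient upwelling — does not account for conductivity down, sediment load up
(C) acid deposition event — water clarity down ✓; shoreline vegetation loss ✗; algal biomass up ✓; conductivity down ✓; sediment load up ✓; pH up ✗
(D) warming surface water — fails on pH up (predicts pH down, not pH up)
(E) algal bloom die-off — water clarity down ✓; shoreline vegetation loss ✓; algal biomass up ✓; conductivity down ✓; sediment load up ✗; pH up ✓
(F) sediment plume from construction — does not account for shoreline vegetation loss, sediment load up
None of the listed candidates fits everything.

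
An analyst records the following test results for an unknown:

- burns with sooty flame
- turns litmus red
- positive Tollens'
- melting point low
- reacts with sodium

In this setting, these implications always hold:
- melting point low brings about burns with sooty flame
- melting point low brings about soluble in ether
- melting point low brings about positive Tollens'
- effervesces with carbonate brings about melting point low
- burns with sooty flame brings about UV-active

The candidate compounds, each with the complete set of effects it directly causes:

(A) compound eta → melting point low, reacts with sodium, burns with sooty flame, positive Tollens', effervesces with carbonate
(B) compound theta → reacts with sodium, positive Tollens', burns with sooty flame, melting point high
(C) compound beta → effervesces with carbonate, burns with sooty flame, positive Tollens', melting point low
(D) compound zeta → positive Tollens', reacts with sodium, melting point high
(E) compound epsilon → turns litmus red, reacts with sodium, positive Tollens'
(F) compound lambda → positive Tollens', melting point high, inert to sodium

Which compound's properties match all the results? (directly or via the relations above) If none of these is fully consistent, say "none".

Per-candidate check:
(A) compound eta — burns with sooty flame match; turns litmus red miss; positive Tollens' match; melting point low match; reacts with sodium match
(B) compound theta — fails on turns litmus red, melting point low (predicts melting point high, not melting point low)
(C) compound beta — burns with sooty flame match; turns litmus red miss; positive Tollens' match; melting point low match; reacts with sodium miss
(D) compound zeta — fails on burns with sooty flame, turns litmus red, melting point low (predicts melting point high, not melting point low)
(E) compound epsilon — does not account for burns with sooty flame, melting point low
(F) compound lambda — fails on burns with sooty flame, turns litmus red, melting point low, reacts with sodium (predicts melting point high, not melting point low; predicts inert to sodium, not reacts with sodium)
No candidate is consistent with all observations.

none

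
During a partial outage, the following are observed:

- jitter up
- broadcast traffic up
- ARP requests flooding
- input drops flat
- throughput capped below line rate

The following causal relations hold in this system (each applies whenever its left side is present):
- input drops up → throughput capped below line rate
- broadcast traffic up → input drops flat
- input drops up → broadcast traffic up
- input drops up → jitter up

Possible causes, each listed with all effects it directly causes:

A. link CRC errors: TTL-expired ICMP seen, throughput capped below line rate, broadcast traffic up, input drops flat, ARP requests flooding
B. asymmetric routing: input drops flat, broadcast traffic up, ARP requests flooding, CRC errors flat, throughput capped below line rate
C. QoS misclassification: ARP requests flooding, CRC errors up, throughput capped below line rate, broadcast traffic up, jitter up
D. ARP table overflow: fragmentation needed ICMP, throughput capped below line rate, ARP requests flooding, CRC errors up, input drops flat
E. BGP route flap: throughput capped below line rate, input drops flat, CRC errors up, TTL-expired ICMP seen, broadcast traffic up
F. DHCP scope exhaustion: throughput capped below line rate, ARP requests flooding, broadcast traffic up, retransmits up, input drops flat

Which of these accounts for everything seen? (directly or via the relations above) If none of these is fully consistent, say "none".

C

For each candidate, compare predicted effects to what was observed:
(A) link CRC errors — jitter up ✗; broadcast traffic up ✓; ARP requests flooding ✓; input drops flat ✓; throughput capped below line rate ✓
(B) asymmetric routing — jitter up ✗; broadcast traffic up ✓; ARP requests flooding ✓; input drops flat ✓; throughput capped below line rate ✓
(C) QoS misclassification — jitter up ✓; broadcast traffic up ✓; ARP requests flooding ✓; input drops flat ✓ (via broadcast traffic up → input drops flat); throughput capped below line rate ✓
(D) ARP table overflow — jitter up ✗; broadcast traffic up ✗; ARP requests flooding ✓; input drops flat ✓; throughput capped below line rate ✓
(E) BGP route flap — jitter up ✗; broadcast traffic up ✓; ARP requests flooding ✗; input drops flat ✓; throughput capped below line rate ✓
(F) DHCP scope exhaustion — jitter up ✗; broadcast traffic up ✓; ARP requests flooding ✓; input drops flat ✓; throughput capped below line rate ✓
Only (C) is consistent with every observation.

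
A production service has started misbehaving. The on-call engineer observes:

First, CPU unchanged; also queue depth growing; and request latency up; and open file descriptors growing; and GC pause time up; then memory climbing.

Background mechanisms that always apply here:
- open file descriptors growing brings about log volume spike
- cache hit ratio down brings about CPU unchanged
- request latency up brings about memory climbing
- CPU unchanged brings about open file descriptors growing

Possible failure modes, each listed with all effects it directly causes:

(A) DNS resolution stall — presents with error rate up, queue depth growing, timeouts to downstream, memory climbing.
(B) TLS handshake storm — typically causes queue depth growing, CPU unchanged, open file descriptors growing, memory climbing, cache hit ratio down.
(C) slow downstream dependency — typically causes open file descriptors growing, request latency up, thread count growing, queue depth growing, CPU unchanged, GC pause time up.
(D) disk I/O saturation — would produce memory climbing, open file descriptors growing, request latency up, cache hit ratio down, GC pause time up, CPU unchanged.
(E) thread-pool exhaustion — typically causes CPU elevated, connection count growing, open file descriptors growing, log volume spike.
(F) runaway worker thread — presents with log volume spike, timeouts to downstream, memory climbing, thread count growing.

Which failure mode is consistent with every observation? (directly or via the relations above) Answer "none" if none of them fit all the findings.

Checking each candidate against the observations:
(A) DNS resolution stall — CPU unchanged miss; queue depth growing match; request latency up miss; open file descriptors growing miss; GC pause time up miss; memory climbing match
(B) TLS handshake storm — does not account for request latency up, GC pause time up
(C) slow downstream dependency — CPU unchanged match; queue depth growing match; request latency up match; open file descriptors growing match; GC pause time up match; memory climbing match (via request latency up → memory climbing)
(D) disk I/O saturation — CPU unchanged match; queue depth growing miss; request latency up match; open file descriptors growing match; GC pause time up match; memory climbing match
(E) thread-pool exhaustion — CPU unchanged miss; queue depth growing miss; request latency up miss; open file descriptors growing match; GC pause time up miss; memory climbing miss
(F) runaway worker thread — CPU unchanged miss; queue depth growing miss; request latency up miss; open file descriptors growing miss; GC pause time up miss; memory climbing match
(C) alone accounts for all the evidence.

C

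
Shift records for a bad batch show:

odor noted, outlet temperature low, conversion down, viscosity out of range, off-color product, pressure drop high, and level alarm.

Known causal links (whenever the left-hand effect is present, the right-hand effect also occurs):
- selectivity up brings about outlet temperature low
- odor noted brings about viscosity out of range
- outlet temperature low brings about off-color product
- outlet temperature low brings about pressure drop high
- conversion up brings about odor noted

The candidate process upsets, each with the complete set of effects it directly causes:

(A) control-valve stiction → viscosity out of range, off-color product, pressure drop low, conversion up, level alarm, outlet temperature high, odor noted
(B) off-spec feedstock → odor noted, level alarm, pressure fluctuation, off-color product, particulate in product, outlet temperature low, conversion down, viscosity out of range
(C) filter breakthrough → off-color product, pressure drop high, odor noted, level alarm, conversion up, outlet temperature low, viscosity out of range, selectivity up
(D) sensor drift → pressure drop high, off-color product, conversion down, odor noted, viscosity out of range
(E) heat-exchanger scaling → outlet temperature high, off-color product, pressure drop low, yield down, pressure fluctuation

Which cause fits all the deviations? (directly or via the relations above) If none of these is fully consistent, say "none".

B

Testing each hypothesis:
(A) control-valve stiction — fails on outlet temperature low, conversion down, pressure drop high (predicts outlet temperature high, not outlet temperature low; predicts conversion up, not conversion down; predicts pressure drop low, not pressure drop high)
(B) off-spec feedstock — odor noted yes; outlet temperature low yes; conversion down yes; viscosity out of range yes; off-color product yes; pressure drop high yes (through outlet temperature low → pressure drop high); level alarm yes
(C) filter breakthrough — fails on conversion down (predicts conversion up, not conversion down)
(D) sensor drift — does not account for outlet temperature low, level alarm
(E) heat-exchanger scaling — odor noted NO; outlet temperature low NO; conversion down NO; viscosity out of range NO; off-color product yes; pressure drop high NO; level alarm NO
(B) alone accounts for all the evidence.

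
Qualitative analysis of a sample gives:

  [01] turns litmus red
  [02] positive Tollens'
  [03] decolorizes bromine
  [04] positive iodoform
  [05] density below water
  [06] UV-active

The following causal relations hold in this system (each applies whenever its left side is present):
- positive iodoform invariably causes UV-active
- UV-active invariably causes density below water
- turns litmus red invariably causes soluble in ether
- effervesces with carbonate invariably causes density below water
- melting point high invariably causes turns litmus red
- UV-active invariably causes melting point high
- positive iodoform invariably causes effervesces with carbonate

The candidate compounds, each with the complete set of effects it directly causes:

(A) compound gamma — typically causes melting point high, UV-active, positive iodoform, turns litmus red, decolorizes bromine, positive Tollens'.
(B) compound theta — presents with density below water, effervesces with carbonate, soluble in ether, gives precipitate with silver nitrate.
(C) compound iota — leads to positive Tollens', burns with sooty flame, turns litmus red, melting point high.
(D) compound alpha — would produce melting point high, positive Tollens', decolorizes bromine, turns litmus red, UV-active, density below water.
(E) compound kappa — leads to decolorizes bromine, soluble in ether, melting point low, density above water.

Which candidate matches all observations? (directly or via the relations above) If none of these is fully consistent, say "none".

Checking each candidate against the observations:
(A) compound gamma — turns litmus red match; positive Tollens' match; decolorizes bromine match; positive iodoform match; density below water match (by UV-active → density below water); UV-active match
(B) compound theta — turns litmus red miss; positive Tollens' miss; decolorizes bromine miss; positive iodoform miss; density below water match; UV-active miss
(C) compound iota — turns litmus red match; positive Tollens' match; decolorizes bromine miss; positive iodoform miss; density below water miss; UV-active miss
(D) compound alpha — does not account for positive iodoform
(E) compound kappa — turns litmus red miss; positive Tollens' miss; decolorizes bromine match; positive iodoform miss; density below water miss; UV-active miss
Only (A) is consistent with every observation.

A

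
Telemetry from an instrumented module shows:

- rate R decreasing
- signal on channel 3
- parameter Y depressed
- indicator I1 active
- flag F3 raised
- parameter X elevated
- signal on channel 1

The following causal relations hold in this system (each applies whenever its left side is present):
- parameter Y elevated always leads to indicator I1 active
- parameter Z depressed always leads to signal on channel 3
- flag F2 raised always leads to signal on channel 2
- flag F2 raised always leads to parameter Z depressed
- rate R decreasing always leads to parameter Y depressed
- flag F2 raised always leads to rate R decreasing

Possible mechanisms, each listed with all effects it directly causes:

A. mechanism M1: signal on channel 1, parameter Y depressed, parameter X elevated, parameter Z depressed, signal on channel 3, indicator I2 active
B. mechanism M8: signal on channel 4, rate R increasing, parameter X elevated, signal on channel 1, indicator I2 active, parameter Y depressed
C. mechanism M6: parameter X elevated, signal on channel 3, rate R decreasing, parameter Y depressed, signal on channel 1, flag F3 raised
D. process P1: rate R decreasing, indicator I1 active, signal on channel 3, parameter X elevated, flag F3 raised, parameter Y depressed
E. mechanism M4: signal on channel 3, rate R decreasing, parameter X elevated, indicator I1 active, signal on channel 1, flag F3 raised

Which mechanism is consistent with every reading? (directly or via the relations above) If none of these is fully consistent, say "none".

E

Per-candidate check:
(A) mechanism M1 — rate R decreasing -; signal on channel 3 +; parameter Y depressed +; indicator I1 active -; flag F3 raised -; parameter X elevated +; signal on channel 1 +
(B) mechanism M8 — rate R decreasing -; signal on channel 3 -; parameter Y depressed +; indicator I1 active -; flag F3 raised -; parameter X elevated +; signal on channel 1 +
(C) mechanism M6 — does not account for indicator I1 active
(D) process P1 — rate R decreasing +; signal on channel 3 +; parameter Y depressed +; indicator I1 active +; flag F3 raised +; parameter X elevated +; signal on channel 1 -
(E) mechanism M4 — accounts for every observation (parameter Y depressed via rate R decreasing → parameter Y depressed)
(E) is the only candidate with no mismatches.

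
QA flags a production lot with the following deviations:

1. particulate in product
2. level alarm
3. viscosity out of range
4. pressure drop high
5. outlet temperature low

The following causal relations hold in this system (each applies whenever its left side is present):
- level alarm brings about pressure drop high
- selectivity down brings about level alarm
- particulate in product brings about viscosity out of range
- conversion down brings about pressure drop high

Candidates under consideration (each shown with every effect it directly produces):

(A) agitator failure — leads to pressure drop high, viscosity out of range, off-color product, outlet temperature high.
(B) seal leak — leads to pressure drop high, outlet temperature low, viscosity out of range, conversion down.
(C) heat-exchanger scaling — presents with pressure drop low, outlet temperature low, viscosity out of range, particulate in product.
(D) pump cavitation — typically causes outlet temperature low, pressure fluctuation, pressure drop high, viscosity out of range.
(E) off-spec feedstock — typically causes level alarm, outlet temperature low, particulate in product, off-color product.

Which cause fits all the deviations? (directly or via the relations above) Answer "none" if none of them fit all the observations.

Testing each hypothesis:
(A) agitator failure — fails on particulate in product, level alarm, outlet temperature low (predicts outlet temperature high, not outlet temperature low)
(B) seal leak — particulate in product NO; level alarm NO; viscosity out of range yes; pressure drop high yes; outlet temperature low yes
(C) heat-exchanger scaling — particulate in product yes; level alarm NO; viscosity out of range yes; pressure drop high NO; outlet temperature low yes
(D) pump cavitation — does not account for particulate in product, level alarm
(E) off-spec feedstock — particulate in product yes; level alarm yes; viscosity out of range yes (by particulate in product → viscosity out of range); pressure drop high yes (by level alarm → pressure drop high); outlet temperature low yes
(E) is the only candidate with no mismatches.

E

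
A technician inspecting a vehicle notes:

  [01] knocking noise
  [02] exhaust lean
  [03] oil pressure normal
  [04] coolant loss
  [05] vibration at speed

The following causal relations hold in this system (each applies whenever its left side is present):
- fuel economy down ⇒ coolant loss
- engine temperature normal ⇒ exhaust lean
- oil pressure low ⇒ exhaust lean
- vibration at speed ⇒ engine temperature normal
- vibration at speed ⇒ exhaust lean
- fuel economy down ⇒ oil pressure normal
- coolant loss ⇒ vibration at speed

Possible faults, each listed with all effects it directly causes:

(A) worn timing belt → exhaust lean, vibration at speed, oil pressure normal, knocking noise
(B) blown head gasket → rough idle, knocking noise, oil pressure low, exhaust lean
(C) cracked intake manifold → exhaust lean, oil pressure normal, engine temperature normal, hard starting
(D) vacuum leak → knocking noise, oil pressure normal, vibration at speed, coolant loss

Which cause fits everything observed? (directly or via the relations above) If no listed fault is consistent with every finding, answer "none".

Checking each candidate against the observations:
(A) worn timing belt — does not account for coolant loss
(B) blown head gasket — knocking noise +; exhaust lean +; oil pressure normal -; coolant loss -; vibration at speed -
(C) cracked intake manifold — does not account for knocking noise, coolant loss, vibration at speed
(D) vacuum leak — knocking noise +; exhaust lean + (via vibration at speed → exhaust lean); oil pressure normal +; coolant loss +; vibration at speed +
Only (D) is consistent with every observation.

D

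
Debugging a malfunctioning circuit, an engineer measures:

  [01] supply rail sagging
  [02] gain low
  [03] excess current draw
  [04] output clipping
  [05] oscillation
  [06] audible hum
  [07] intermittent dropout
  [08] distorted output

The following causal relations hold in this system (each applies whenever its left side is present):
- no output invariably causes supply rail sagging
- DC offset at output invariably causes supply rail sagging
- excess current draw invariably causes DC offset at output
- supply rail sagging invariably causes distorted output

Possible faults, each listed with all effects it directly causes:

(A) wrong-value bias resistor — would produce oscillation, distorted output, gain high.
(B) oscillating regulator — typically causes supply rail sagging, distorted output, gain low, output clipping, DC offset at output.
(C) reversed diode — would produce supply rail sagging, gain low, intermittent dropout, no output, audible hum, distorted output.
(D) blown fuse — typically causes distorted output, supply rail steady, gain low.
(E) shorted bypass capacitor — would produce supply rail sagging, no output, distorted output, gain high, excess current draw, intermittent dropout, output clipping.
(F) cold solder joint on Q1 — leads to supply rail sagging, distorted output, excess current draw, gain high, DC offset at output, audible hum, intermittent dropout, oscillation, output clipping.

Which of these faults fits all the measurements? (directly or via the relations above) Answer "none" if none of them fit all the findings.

For each candidate, compare predicted effects to what was observed:
(A) wrong-value bias resistor — supply rail sagging ✗; gain low ✗; excess current draw ✗; output clipping ✗; oscillation ✓; audible hum ✗; intermittent dropout ✗; distorted output ✓
(B) oscillating regulator — does not account for excess current draw, oscillation, audible hum, intermittent dropout
(C) reversed diode — does not account for excess current draw, output clipping, oscillation
(D) blown fuse — supply rail sagging ✗; gain low ✓; excess current draw ✗; output clipping ✗; oscillation ✗; audible hum ✗; intermittent dropout ✗; distorted output ✓
(E) shorted bypass capacitor — fails on gain low, oscillation, audible hum (predicts gain high, not gain low)
(F) cold solder joint on Q1 — supply rail sagging ✓; gain low ✗; excess current draw ✓; output clipping ✓; oscillation ✓; audible hum ✓; intermittent dropout ✓; distorted output ✓
None of the listed candidates fits everything.

none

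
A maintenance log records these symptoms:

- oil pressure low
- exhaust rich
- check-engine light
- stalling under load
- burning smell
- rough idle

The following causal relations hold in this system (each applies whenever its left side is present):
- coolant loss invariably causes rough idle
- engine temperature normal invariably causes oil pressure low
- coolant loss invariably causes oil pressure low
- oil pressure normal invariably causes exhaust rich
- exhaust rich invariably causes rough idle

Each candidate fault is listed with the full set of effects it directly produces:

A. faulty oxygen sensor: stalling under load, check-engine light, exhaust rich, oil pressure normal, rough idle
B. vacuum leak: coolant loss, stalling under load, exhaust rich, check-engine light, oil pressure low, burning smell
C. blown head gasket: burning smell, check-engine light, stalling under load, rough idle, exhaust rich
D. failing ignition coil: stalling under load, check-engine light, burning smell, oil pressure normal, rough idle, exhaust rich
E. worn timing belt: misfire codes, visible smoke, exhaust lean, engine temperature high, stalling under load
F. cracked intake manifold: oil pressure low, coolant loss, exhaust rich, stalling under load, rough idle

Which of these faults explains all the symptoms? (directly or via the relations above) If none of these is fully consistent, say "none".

B

Checking each candidate against the observations:
(A) faulty oxygen sensor — fails on oil pressure low, burning smell (predicts oil pressure normal, not oil pressure low)
(B) vacuum leak — oil pressure low +; exhaust rich +; check-engine light +; stalling under load +; burning smell +; rough idle + (by exhaust rich → rough idle)
(C) blown head gasket — does not account for oil pressure low
(D) failing ignition coil — fails on oil pressure low (predicts oil pressure normal, not oil pressure low)
(E) worn timing belt — fails on oil pressure low, exhaust rich, check-engine light, burning smell, rough idle (predicts exhaust lean, not exhaust rich)
(F) cracked intake manifold — does not account for check-engine light, burning smell
Only (B) is consistent with every observation.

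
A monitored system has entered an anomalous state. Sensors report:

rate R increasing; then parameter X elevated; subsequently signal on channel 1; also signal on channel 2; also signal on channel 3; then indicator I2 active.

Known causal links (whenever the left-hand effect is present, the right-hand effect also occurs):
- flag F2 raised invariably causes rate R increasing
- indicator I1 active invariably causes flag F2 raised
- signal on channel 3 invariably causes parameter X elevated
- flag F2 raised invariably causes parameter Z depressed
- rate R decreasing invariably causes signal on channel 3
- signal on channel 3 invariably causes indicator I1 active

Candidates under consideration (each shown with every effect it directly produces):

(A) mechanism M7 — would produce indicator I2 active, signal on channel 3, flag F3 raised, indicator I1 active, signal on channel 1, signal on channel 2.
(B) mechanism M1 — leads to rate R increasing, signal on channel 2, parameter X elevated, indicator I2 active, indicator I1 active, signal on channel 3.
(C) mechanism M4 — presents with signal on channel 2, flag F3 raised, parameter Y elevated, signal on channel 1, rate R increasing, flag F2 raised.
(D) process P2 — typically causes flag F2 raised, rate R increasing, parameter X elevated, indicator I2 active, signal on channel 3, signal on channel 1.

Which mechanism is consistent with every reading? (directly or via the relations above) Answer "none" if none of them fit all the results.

Per-candidate check:
(A) mechanism M7 — accounts for every observation (rate R increasing through indicator I1 active → flag F2 raised → rate R increasing)
(B) mechanism M1 — does not account for signal on channel 1
(C) mechanism M4 — rate R increasing yes; parameter X elevated NO; signal on channel 1 yes; signal on channel 2 yes; signal on channel 3 NO; indicator I2 active NO
(D) process P2 — does not account for signal on channel 2
(A) is the only candidate with no mismatches.

A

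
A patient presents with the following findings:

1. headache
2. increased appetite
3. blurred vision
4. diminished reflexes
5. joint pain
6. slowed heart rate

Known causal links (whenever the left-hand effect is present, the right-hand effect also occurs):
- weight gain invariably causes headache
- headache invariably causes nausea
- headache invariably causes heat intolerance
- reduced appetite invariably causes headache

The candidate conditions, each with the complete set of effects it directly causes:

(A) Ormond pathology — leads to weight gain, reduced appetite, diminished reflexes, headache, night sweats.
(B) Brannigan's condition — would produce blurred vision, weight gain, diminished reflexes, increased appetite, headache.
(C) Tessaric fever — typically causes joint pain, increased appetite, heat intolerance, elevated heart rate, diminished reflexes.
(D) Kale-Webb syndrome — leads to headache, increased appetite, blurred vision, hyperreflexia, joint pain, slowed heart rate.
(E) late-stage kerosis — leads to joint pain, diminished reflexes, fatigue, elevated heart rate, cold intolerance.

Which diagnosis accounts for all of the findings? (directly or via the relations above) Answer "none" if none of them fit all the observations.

For each candidate, compare predicted effects to what was observed:
(A) Ormond pathology — fails on increased appetite, blurred vision, joint pain, slowed heart rate (predicts reduced appetite, not increased appetite)
(B) Brannigan's condition — does not account for joint pain, slowed heart rate
(C) Tessaric fever — headache miss; increased appetite match; blurred vision miss; diminished reflexes match; joint pain match; slowed heart rate miss
(D) Kale-Webb syndrome — headache match; increased appetite match; blurred vision match; diminished reflexes miss; joint pain match; slowed heart rate match
(E) late-stage kerosis — headache miss; increased appetite miss; blurred vision miss; diminished reflexes match; joint pain match; slowed heart rate miss
Every candidate fails on at least one observation.

none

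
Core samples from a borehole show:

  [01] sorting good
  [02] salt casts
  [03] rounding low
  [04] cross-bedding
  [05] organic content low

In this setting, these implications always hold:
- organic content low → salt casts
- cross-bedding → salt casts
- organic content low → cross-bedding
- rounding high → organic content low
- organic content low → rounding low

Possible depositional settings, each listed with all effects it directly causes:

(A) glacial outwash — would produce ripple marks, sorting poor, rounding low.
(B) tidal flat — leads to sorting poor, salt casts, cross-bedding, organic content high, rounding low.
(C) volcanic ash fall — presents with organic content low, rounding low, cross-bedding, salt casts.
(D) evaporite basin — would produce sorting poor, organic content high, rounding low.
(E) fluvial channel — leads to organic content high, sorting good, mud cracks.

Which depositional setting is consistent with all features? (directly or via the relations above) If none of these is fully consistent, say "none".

none

Per-candidate check:
(A) glacial outwash — sorting good NO; salt casts NO; rounding low yes; cross-bedding NO; organic content low NO
(B) tidal flat — fails on sorting good, organic content low (predicts sorting poor, not sorting good; predicts organic content high, not organic content low)
(C) volcanic ash fall — sorting good NO; salt casts yes; rounding low yes; cross-bedding yes; organic content low yes
(D) evaporite basin — sorting good NO; salt casts NO; rounding low yes; cross-bedding NO; organic content low NO
(E) fluvial channel — fails on salt casts, rounding low, cross-bedding, organic content low (predicts organic content high, not organic content low)
None of the listed candidates fits everything.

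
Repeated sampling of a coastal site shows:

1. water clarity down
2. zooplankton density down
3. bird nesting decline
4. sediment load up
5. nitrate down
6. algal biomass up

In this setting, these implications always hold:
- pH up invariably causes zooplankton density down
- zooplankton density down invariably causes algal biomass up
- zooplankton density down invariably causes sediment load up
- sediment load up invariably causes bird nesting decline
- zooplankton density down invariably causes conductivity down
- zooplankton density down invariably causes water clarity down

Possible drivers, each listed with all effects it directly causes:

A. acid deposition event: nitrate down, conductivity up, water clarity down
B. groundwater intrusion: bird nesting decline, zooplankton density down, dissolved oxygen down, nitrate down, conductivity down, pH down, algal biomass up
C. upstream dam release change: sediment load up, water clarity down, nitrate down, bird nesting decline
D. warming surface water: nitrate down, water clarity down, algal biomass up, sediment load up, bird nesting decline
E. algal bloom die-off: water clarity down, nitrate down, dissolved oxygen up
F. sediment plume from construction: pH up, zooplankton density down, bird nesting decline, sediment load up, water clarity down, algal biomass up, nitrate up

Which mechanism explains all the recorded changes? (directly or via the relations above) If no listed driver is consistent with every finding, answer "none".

Checking each candidate against the observations:
(A) acid deposition event — water clarity down yes; zooplankton density down NO; bird nesting decline NO; sediment load up NO; nitrate down yes; algal biomass up NO
(B) groundwater intrusion — water clarity down yes (by zooplankton density down → water clarity down); zooplankton density down yes; bird nesting decline yes; sediment load up yes (by zooplankton density down → sediment load up); nitrate down yes; algal biomass up yes
(C) upstream dam release change — does not account for zooplankton density down, algal biomass up
(D) warming surface water — water clarity down yes; zooplankton density down NO; bird nesting decline yes; sediment load up yes; nitrate down yes; algal biomass up yes
(E) algal bloom die-off — water clarity down yes; zooplankton density down NO; bird nesting decline NO; sediment load up NO; nitrate down yes; algal biomass up NO
(F) sediment plume from construction — water clarity down yes; zooplankton density down yes; bird nesting decline yes; sediment load up yes; nitrate down NO; algal biomass up yes
(B) alone accounts for all the evidence.

B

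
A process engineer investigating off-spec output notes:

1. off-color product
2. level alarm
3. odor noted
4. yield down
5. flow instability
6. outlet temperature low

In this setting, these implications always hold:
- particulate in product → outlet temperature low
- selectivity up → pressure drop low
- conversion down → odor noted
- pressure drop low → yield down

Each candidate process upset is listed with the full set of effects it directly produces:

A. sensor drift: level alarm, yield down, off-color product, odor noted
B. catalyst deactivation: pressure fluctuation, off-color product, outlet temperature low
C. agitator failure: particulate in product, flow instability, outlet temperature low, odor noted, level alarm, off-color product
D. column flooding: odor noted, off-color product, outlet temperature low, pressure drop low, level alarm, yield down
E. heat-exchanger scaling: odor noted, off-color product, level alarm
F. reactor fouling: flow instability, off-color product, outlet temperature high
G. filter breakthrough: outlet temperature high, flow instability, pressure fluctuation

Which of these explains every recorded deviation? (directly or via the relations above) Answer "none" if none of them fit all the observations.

none

For each candidate, compare predicted effects to what was observed:
(A) sensor drift — off-color product yes; level alarm yes; odor noted yes; yield down yes; flow instability NO; outlet temperature low NO
(B) catalyst deactivation — off-color product yes; level alarm NO; odor noted NO; yield down NO; flow instability NO; outlet temperature low yes
(C) agitator failure — off-color product yes; level alarm yes; odor noted yes; yield down NO; flow instability yes; outlet temperature low yes
(D) column flooding — off-color product yes; level alarm yes; odor noted yes; yield down yes; flow instability NO; outlet temperature low yes
(E) heat-exchanger scaling — does not account for yield down, flow instability, outlet temperature low
(F) reactor fouling — off-color product yes; level alarm NO; odor noted NO; yield down NO; flow instability yes; outlet temperature low NO
(G) filter breakthrough — off-color product NO; level alarm NO; odor noted NO; yield down NO; flow instability yes; outlet temperature low NO
Every candidate fails on at least one observation.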